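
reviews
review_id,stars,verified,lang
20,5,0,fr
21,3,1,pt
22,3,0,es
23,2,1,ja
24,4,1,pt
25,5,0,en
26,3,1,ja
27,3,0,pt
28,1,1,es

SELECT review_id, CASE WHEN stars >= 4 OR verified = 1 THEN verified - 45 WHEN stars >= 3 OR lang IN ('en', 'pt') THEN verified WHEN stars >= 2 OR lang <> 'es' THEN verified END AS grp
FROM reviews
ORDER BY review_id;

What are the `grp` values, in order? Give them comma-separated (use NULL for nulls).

review_id=20: stars >= 4 OR verified = 1 → -45
review_id=21: stars >= 4 OR verified = 1 → -44
review_id=22: stars >= 3 OR lang IN ('en', 'pt') → 0
review_id=23: stars >= 4 OR verified = 1 → -44
review_id=24: stars >= 4 OR verified = 1 → -44
review_id=25: stars >= 4 OR verified = 1 → -45
review_id=26: stars >= 4 OR verified = 1 → -44
review_id=27: stars >= 3 OR lang IN ('en', 'pt') → 0
review_id=28: stars >= 4 OR verified = 1 → -44

-45, -44, 0, -44, -44, -45, -44, 0, -44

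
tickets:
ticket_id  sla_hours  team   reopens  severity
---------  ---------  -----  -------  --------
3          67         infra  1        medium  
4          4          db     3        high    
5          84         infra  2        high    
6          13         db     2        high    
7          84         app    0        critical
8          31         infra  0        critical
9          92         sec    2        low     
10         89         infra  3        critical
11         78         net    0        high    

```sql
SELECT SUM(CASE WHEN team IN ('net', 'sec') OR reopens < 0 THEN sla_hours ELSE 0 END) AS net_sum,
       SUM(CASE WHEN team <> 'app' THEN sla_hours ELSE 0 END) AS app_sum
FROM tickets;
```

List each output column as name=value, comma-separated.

[net_sum: team IN ('net', 'sec') OR reopens < 0]
ticket_id=3: ✗
ticket_id=4: ✗
ticket_id=5: ✗
ticket_id=6: ✗
ticket_id=7: ✗
ticket_id=8: ✗
ticket_id=9: ✓ → 92
ticket_id=10: ✗
ticket_id=11: ✓ → 78
net_sum = 92 + 78 = 170
—
[app_sum: team <> 'app']
ticket_id=3: ✓ → 67
ticket_id=4: ✓ → 4
ticket_id=5: ✓ → 84
ticket_id=6: ✓ → 13
ticket_id=7: ✗
ticket_id=8: ✓ → 31
ticket_id=9: ✓ → 92
ticket_id=10: ✓ → 89
ticket_id=11: ✓ → 78
app_sum = 67 + 4 + 84 + 13 + 31 + 92 + 89 + 78 = 458

net_sum=170, app_sum=458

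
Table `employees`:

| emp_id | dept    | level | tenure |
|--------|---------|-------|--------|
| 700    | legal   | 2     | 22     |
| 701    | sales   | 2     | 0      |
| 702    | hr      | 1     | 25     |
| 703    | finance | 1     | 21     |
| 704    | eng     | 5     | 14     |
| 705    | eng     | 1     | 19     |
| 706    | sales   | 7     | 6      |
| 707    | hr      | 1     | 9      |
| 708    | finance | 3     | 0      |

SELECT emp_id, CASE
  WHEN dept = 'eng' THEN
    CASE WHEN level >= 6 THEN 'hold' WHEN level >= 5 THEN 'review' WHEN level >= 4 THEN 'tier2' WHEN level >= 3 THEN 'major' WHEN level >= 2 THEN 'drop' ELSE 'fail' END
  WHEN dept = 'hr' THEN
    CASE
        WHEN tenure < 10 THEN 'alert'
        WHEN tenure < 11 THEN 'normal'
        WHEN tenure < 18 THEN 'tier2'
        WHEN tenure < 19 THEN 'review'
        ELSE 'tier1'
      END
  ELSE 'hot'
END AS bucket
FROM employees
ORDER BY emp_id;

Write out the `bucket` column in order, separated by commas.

hot, hot, tier1, hot, review, fail, hot, alert, hot

emp_id=700: dept='legal' → outer ELSE → hot
emp_id=701: dept='sales' → outer ELSE → hot
emp_id=702: dept='hr' → inner[ELSE] → tier1
emp_id=703: dept='finance' → outer ELSE → hot
emp_id=704: dept='eng' → inner[level >= 5] → review
emp_id=705: dept='eng' → inner[ELSE] → fail
emp_id=706: dept='sales' → outer ELSE → hot
emp_id=707: dept='hr' → inner[tenure < 10] → alert
emp_id=708: dept='finance' → outer ELSE → hot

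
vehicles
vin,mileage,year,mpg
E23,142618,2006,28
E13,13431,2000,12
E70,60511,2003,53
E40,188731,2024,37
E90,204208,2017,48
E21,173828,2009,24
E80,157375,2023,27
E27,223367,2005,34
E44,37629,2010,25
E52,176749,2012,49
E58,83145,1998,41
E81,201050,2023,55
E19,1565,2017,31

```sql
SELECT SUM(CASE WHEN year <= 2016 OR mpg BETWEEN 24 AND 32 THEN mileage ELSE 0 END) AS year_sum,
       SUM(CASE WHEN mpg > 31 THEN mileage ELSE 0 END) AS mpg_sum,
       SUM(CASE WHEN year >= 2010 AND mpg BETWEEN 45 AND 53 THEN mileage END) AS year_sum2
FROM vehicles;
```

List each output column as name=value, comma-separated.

[year_sum: year <= 2016 OR mpg BETWEEN 24 AND 32]
vin=E23: ✓ → 142618
vin=E13: ✓ → 13431
vin=E70: ✓ → 60511
vin=E40: ✗
vin=E90: ✗
vin=E21: ✓ → 173828
vin=E80: ✓ → 157375
vin=E27: ✓ → 223367
vin=E44: ✓ → 37629
vin=E52: ✓ → 176749
vin=E58: ✓ → 83145
vin=E81: ✗
vin=E19: ✓ → 1565
year_sum = 142618 + 13431 + 60511 + 173828 + 157375 + 223367 + 37629 + 176749 + 83145 + 1565 = 1070218
—
[mpg_sum: mpg > 31]
vin=E23: ✗
vin=E13: ✗
vin=E70: ✓ → 60511
vin=E40: ✓ → 188731
vin=E90: ✓ → 204208
vin=E21: ✗
vin=E80: ✗
vin=E27: ✓ → 223367
vin=E44: ✗
vin=E52: ✓ → 176749
vin=E58: ✓ → 83145
vin=E81: ✓ → 201050
vin=E19: ✗
mpg_sum = 60511 + 188731 + 204208 + 223367 + 176749 + 83145 + 201050 = 1137761
—
[year_sum2: year >= 2010 AND mpg BETWEEN 45 AND 53]
vin=E23: ✗
vin=E13: ✗
vin=E70: ✗
vin=E40: ✗
vin=E90: ✓ → 204208
vin=E21: ✗
vin=E80: ✗
vin=E27: ✗
vin=E44: ✗
vin=E52: ✓ → 176749
vin=E58: ✗
vin=E81: ✗
vin=E19: ✗
year_sum2 = 204208 + 176749 = 380957

year_sum=1070218, mpg_sum=1137761, year_sum2=380957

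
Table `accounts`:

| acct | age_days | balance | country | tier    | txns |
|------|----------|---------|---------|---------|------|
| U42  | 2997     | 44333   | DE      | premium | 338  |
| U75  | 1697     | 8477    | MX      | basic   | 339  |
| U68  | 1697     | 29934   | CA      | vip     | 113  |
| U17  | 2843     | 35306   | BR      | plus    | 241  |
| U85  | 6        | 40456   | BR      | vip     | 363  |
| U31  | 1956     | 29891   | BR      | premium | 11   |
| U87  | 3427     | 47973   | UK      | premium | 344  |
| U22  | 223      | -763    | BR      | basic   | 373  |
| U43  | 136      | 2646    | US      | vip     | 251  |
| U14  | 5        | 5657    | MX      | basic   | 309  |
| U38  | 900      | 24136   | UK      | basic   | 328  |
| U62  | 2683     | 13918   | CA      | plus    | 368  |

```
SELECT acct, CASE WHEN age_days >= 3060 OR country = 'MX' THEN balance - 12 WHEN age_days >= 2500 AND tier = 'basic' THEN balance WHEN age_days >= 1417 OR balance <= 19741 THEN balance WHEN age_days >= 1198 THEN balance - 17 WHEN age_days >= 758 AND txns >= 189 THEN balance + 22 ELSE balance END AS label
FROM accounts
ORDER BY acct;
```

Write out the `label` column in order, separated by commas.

acct=U14: age_days >= 3060 OR country = 'MX' → 5645
acct=U17: age_days >= 1417 OR balance <= 19741 → 35306
acct=U22: age_days >= 1417 OR balance <= 19741 → -763
acct=U31: age_days >= 1417 OR balance <= 19741 → 29891
acct=U38: age_days >= 758 AND txns >= 189 → 24158
acct=U42: age_days >= 1417 OR balance <= 19741 → 44333
acct=U43: age_days >= 1417 OR balance <= 19741 → 2646
acct=U62: age_days >= 1417 OR balance <= 19741 → 13918
acct=U68: age_days >= 1417 OR balance <= 19741 → 29934
acct=U75: age_days >= 3060 OR country = 'MX' → 8465
acct=U85: ELSE → 40456
acct=U87: age_days >= 3060 OR country = 'MX' → 47961

5645, 35306, -763, 29891, 24158, 44333, 2646, 13918, 29934, 8465, 40456, 47961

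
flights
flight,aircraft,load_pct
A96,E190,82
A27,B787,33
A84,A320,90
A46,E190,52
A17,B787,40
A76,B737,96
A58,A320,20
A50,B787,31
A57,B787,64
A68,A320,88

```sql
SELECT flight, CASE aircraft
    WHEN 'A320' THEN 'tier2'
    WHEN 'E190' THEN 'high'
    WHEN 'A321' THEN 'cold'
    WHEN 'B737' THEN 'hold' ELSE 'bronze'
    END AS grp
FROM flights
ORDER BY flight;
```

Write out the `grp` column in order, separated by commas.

bronze, bronze, high, bronze, bronze, tier2, tier2, hold, tier2, high

flight=A17: ELSE → bronze
flight=A27: ELSE → bronze
flight=A46: aircraft='E190' → high
flight=A50: ELSE → bronze
flight=A57: ELSE → bronze
flight=A58: aircraft='A320' → tier2
flight=A68: aircraft='A320' → tier2
flight=A76: aircraft='B737' → hold
flight=A84: aircraft='A320' → tier2
flight=A96: aircraft='E190' → high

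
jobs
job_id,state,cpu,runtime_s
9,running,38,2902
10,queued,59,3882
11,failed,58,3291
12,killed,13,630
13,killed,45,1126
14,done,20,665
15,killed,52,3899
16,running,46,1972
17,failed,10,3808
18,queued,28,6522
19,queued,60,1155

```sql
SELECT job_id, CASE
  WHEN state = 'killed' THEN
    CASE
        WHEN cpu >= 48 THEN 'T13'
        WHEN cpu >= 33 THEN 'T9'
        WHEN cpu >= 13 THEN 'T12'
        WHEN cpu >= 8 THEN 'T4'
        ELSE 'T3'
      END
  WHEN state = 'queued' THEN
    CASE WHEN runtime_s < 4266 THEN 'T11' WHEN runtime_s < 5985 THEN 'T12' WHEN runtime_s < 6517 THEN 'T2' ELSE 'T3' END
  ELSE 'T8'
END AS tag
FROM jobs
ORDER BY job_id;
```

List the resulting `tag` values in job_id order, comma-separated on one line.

job_id=9: state='running' → outer ELSE → T8
job_id=10: state='queued' → inner[runtime_s < 4266] → T11
job_id=11: state='failed' → outer ELSE → T8
job_id=12: state='killed' → inner[cpu >= 13] → T12
job_id=13: state='killed' → inner[cpu >= 33] → T9
job_id=14: state='done' → outer ELSE → T8
job_id=15: state='killed' → inner[cpu >= 48] → T13
job_id=16: state='running' → outer ELSE → T8
job_id=17: state='failed' → outer ELSE → T8
job_id=18: state='queued' → inner[ELSE] → T3
job_id=19: state='queued' → inner[runtime_s < 4266] → T11

T8, T11, T8, T12, T9, T8, T13, T8, T8, T3, T11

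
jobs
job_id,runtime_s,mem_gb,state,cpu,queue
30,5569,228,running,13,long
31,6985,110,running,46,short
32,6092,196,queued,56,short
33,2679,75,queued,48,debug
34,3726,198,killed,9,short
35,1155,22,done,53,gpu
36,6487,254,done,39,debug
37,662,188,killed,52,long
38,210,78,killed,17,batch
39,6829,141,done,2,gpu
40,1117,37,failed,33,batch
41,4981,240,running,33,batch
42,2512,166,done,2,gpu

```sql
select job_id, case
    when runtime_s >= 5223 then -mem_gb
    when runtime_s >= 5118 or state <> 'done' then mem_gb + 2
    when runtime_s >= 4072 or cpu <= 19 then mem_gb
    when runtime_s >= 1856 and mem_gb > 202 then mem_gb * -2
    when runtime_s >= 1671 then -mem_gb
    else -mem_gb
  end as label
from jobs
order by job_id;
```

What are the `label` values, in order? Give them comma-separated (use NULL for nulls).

job_id=30: runtime_s >= 5223 → -228
job_id=31: runtime_s >= 5223 → -110
job_id=32: runtime_s >= 5223 → -196
job_id=33: runtime_s >= 5118 or state <> 'done' → 77
job_id=34: runtime_s >= 5118 or state <> 'done' → 200
job_id=35: ELSE → -22
job_id=36: runtime_s >= 5223 → -254
job_id=37: runtime_s >= 5118 or state <> 'done' → 190
job_id=38: runtime_s >= 5118 or state <> 'done' → 80
job_id=39: runtime_s >= 5223 → -141
job_id=40: runtime_s >= 5118 or state <> 'done' → 39
job_id=41: runtime_s >= 5118 or state <> 'done' → 242
job_id=42: runtime_s >= 4072 or cpu <= 19 → 166

-228, -110, -196, 77, 200, -22, -254, 190, 80, -141, 39, 242, 166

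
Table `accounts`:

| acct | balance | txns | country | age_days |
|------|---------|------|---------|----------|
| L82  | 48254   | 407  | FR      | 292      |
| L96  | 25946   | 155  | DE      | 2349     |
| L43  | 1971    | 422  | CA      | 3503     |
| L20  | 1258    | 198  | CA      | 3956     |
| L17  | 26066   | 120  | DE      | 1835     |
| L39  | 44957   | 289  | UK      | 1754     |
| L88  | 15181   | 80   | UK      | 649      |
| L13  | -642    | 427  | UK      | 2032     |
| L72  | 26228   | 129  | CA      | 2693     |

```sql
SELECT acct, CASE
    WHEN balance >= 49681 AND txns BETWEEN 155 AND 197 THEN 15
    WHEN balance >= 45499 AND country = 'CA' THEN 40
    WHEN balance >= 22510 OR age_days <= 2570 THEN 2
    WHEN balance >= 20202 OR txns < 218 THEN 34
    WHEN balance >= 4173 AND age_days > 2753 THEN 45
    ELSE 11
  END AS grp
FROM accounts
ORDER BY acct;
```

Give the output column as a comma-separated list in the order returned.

acct=L13: balance >= 22510 OR age_days <= 2570 → 2
acct=L17: balance >= 22510 OR age_days <= 2570 → 2
acct=L20: balance >= 20202 OR txns < 218 → 34
acct=L39: balance >= 22510 OR age_days <= 2570 → 2
acct=L43: ELSE → 11
acct=L72: balance >= 22510 OR age_days <= 2570 → 2
acct=L82: balance >= 22510 OR age_days <= 2570 → 2
acct=L88: balance >= 22510 OR age_days <= 2570 → 2
acct=L96: balance >= 22510 OR age_days <= 2570 → 2

2, 2, 34, 2, 11, 2, 2, 2, 2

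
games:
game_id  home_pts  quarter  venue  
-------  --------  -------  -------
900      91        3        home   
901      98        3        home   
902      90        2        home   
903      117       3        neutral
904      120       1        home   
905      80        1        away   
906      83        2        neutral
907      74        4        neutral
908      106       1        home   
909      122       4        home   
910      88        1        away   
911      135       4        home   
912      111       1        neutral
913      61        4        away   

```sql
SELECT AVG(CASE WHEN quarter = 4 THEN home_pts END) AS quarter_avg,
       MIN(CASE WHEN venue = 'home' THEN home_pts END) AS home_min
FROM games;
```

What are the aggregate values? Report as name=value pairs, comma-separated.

quarter_avg=98, home_min=90

[quarter_avg: quarter = 4]
game_id=900: ✗
game_id=901: ✗
game_id=902: ✗
game_id=903: ✗
game_id=904: ✗
game_id=905: ✗
game_id=906: ✗
game_id=907: ✓ → 74
game_id=908: ✗
game_id=909: ✓ → 122
game_id=910: ✗
game_id=911: ✓ → 135
game_id=912: ✗
game_id=913: ✓ → 61
quarter_avg = (74 + 122 + 135 + 61) / 4 = 98
—
[home_min: venue = 'home']
game_id=900: ✓ → 91
game_id=901: ✓ → 98
game_id=902: ✓ → 90
game_id=903: ✗
game_id=904: ✓ → 120
game_id=905: ✗
game_id=906: ✗
game_id=907: ✗
game_id=908: ✓ → 106
game_id=909: ✓ → 122
game_id=910: ✗
game_id=911: ✓ → 135
game_id=912: ✗
game_id=913: ✗
home_min = MIN(91, 98, 90, 120, 106, 122, 135) = 90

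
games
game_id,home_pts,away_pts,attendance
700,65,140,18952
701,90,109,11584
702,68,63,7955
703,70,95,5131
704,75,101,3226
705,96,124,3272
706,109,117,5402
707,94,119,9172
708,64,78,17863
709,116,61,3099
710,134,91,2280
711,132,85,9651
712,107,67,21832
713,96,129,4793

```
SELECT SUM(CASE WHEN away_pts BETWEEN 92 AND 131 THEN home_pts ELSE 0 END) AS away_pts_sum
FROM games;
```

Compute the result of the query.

game_id=700: ✗
game_id=701: ✓ → 90
game_id=702: ✗
game_id=703: ✓ → 70
game_id=704: ✓ → 75
game_id=705: ✓ → 96
game_id=706: ✓ → 109
game_id=707: ✓ → 94
game_id=708: ✗
game_id=709: ✗
game_id=710: ✗
game_id=711: ✗
game_id=712: ✗
game_id=713: ✓ → 96
away_pts_sum = 90 + 70 + 75 + 96 + 109 + 94 + 96 = 630

630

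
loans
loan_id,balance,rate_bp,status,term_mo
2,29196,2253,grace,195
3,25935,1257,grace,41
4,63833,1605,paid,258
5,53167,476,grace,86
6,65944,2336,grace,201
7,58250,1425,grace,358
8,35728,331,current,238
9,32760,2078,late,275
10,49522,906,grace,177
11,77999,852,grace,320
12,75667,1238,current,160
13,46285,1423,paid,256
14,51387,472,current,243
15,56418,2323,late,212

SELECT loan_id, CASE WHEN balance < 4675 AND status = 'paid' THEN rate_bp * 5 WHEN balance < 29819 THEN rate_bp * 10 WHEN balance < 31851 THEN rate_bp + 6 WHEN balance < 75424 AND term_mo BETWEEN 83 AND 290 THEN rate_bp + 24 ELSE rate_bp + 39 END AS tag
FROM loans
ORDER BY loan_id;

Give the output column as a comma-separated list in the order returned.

loan_id=2: balance < 29819 → 22530
loan_id=3: balance < 29819 → 12570
loan_id=4: balance < 75424 AND term_mo BETWEEN 83 AND 290 → 1629
loan_id=5: balance < 75424 AND term_mo BETWEEN 83 AND 290 → 500
loan_id=6: balance < 75424 AND term_mo BETWEEN 83 AND 290 → 2360
loan_id=7: ELSE → 1464
loan_id=8: balance < 75424 AND term_mo BETWEEN 83 AND 290 → 355
loan_id=9: balance < 75424 AND term_mo BETWEEN 83 AND 290 → 2102
loan_id=10: balance < 75424 AND term_mo BETWEEN 83 AND 290 → 930
loan_id=11: ELSE → 891
loan_id=12: ELSE → 1277
loan_id=13: balance < 75424 AND term_mo BETWEEN 83 AND 290 → 1447
loan_id=14: balance < 75424 AND term_mo BETWEEN 83 AND 290 → 496
loan_id=15: balance < 75424 AND term_mo BETWEEN 83 AND 290 → 2347

22530, 12570, 1629, 500, 2360, 1464, 355, 2102, 930, 891, 1277, 1447, 496, 2347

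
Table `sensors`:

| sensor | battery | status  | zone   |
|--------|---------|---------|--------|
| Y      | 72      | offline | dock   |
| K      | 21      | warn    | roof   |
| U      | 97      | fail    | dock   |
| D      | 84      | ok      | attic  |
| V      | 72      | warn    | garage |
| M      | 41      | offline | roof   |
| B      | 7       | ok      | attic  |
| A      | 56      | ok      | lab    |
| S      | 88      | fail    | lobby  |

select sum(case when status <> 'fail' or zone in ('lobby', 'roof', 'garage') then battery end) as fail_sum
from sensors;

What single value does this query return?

441

sensor=Y: ✓ → 72
sensor=K: ✓ → 21
sensor=U: ✗
sensor=D: ✓ → 84
sensor=V: ✓ → 72
sensor=M: ✓ → 41
sensor=B: ✓ → 7
sensor=A: ✓ → 56
sensor=S: ✓ → 88
fail_sum = 72 + 21 + 84 + 72 + 41 + 7 + 56 + 88 = 441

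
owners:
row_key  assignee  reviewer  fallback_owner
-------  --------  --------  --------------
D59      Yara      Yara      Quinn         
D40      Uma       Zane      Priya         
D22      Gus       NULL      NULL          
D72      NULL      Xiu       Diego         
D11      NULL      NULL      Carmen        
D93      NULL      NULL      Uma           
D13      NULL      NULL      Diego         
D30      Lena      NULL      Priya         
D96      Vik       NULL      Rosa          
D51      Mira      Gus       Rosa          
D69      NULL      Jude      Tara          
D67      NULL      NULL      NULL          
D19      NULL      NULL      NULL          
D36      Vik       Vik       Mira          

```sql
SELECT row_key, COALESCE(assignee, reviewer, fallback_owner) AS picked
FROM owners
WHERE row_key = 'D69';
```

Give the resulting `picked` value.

Jude

row_key = D69: assignee=NULL, reviewer=Jude, fallback_owner=Tara.
assignee=NULL, reviewer=Jude → Jude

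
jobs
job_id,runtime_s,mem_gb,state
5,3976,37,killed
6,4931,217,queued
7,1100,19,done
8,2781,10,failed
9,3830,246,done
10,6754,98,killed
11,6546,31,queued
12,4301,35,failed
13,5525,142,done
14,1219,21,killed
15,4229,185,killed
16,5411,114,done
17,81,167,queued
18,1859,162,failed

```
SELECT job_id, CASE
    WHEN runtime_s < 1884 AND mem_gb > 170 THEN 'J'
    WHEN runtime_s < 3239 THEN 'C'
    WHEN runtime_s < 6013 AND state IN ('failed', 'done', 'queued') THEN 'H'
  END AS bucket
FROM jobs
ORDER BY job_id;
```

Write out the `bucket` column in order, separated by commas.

job_id=5: (no match → NULL) → NULL
job_id=6: runtime_s < 6013 AND state IN ('failed', 'done', 'queued') → H
job_id=7: runtime_s < 3239 → C
job_id=8: runtime_s < 3239 → C
job_id=9: runtime_s < 6013 AND state IN ('failed', 'done', 'queued') → H
job_id=10: (no match → NULL) → NULL
job_id=11: (no match → NULL) → NULL
job_id=12: runtime_s < 6013 AND state IN ('failed', 'done', 'queued') → H
job_id=13: runtime_s < 6013 AND state IN ('failed', 'done', 'queued') → H
job_id=14: runtime_s < 3239 → C
job_id=15: (no match → NULL) → NULL
job_id=16: runtime_s < 6013 AND state IN ('failed', 'done', 'queued') → H
job_id=17: runtime_s < 3239 → C
job_id=18: runtime_s < 3239 → C

NULL, H, C, C, H, NULL, NULL, H, H, C, NULL, H, C, C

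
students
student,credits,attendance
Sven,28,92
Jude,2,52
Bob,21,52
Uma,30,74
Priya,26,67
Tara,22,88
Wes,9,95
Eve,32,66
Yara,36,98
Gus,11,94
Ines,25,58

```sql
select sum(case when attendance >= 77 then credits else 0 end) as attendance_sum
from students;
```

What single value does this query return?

student=Sven: ✓ → 28
student=Jude: ✗
student=Bob: ✗
student=Uma: ✗
student=Priya: ✗
student=Tara: ✓ → 22
student=Wes: ✓ → 9
student=Eve: ✗
student=Yara: ✓ → 36
student=Gus: ✓ → 11
student=Ines: ✗
attendance_sum = 28 + 22 + 9 + 36 + 11 = 106

106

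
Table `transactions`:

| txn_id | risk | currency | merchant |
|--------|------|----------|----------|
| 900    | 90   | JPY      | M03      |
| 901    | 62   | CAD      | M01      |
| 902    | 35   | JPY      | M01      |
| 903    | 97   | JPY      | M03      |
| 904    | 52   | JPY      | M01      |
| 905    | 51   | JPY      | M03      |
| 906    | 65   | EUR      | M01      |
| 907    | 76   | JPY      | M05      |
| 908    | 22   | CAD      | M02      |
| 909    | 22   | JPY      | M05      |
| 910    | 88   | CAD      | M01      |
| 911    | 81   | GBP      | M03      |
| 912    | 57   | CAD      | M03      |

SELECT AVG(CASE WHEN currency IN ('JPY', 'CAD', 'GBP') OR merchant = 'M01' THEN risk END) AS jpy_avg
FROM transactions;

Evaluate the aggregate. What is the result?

txn_id=900: ✓ → 90
txn_id=901: ✓ → 62
txn_id=902: ✓ → 35
txn_id=903: ✓ → 97
txn_id=904: ✓ → 52
txn_id=905: ✓ → 51
txn_id=906: ✓ → 65
txn_id=907: ✓ → 76
txn_id=908: ✓ → 22
txn_id=909: ✓ → 22
txn_id=910: ✓ → 88
txn_id=911: ✓ → 81
txn_id=912: ✓ → 57
jpy_avg = (90 + 62 + 35 + 97 + 52 + 51 + 65 + 76 + 22 + 22 + 88 + 81 + 57) / 13 = 61.3846153846

61.3846153846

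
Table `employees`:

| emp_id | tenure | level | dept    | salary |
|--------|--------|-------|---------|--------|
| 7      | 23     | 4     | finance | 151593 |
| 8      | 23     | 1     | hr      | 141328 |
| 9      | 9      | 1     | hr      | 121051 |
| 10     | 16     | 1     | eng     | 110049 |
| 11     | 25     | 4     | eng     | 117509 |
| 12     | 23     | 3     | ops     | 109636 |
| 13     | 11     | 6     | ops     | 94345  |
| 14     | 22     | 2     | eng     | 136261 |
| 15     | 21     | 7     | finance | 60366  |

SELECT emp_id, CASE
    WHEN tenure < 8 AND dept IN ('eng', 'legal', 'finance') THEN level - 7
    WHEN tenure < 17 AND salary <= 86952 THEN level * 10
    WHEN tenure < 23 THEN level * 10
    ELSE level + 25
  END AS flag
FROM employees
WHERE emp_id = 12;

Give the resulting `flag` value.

emp_id = 12: tenure=23, level=3, dept=ops, salary=109636.
tenure < 8 AND dept IN ('eng', 'legal', 'finance') → false
tenure < 17 AND salary <= 86952 → false
tenure < 23 → false
No prior WHEN matched → ELSE → 28

28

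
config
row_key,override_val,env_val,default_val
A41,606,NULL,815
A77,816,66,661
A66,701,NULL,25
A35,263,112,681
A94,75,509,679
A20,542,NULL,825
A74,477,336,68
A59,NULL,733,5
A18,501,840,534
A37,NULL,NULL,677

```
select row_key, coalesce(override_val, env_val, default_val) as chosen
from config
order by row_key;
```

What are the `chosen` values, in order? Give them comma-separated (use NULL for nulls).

501, 542, 263, 677, 606, 733, 701, 477, 816, 75

row_key=A18: override_val=501 → 501
row_key=A20: override_val=542 → 542
row_key=A35: override_val=263 → 263
row_key=A37: override_val=NULL, env_val=NULL, default_val=677 → 677
row_key=A41: override_val=606 → 606
row_key=A59: override_val=NULL, env_val=733 → 733
row_key=A66: override_val=701 → 701
row_key=A74: override_val=477 → 477
row_key=A77: override_val=816 → 816
row_key=A94: override_val=75 → 75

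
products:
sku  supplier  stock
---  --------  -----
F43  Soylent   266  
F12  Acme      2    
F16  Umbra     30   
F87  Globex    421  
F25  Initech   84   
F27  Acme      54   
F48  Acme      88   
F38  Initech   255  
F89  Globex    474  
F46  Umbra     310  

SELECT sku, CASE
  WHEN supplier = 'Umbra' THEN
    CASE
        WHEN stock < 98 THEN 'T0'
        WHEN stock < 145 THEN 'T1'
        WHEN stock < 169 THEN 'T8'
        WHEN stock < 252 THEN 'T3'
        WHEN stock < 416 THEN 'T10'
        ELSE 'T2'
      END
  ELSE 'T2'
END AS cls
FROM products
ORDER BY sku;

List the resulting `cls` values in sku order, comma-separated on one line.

sku=F12: supplier='Acme' → outer ELSE → T2
sku=F16: supplier='Umbra' → inner[stock < 98] → T0
sku=F25: supplier='Initech' → outer ELSE → T2
sku=F27: supplier='Acme' → outer ELSE → T2
sku=F38: supplier='Initech' → outer ELSE → T2
sku=F43: supplier='Soylent' → outer ELSE → T2
sku=F46: supplier='Umbra' → inner[stock < 416] → T10
sku=F48: supplier='Acme' → outer ELSE → T2
sku=F87: supplier='Globex' → outer ELSE → T2
sku=F89: supplier='Globex' → outer ELSE → T2

T2, T0, T2, T2, T2, T2, T10, T2, T2, T2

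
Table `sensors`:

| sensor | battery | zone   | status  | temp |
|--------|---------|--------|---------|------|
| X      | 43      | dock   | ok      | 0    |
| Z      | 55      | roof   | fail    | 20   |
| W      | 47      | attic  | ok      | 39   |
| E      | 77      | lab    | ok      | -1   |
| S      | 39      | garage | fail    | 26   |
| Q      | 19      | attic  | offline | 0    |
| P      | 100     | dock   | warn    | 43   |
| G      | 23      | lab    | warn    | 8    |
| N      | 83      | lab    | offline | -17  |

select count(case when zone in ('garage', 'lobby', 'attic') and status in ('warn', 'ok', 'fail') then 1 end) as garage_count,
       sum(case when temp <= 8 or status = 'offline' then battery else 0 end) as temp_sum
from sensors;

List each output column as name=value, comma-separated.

[garage_count: zone in ('garage', 'lobby', 'attic') and status in ('warn', 'ok', 'fail')]
sensor=X: ✗
sensor=Z: ✗
sensor=W: ✓ → 1
sensor=E: ✗
sensor=S: ✓ → 1
sensor=Q: ✗
sensor=P: ✗
sensor=G: ✗
sensor=N: ✗
garage_count = COUNT(1, 1) = 2
—
[temp_sum: temp <= 8 or status = 'offline']
sensor=X: ✓ → 43
sensor=Z: ✗
sensor=W: ✗
sensor=E: ✓ → 77
sensor=S: ✗
sensor=Q: ✓ → 19
sensor=P: ✗
sensor=G: ✓ → 23
sensor=N: ✓ → 83
temp_sum = 43 + 77 + 19 + 23 + 83 = 245

garage_count=2, temp_sum=245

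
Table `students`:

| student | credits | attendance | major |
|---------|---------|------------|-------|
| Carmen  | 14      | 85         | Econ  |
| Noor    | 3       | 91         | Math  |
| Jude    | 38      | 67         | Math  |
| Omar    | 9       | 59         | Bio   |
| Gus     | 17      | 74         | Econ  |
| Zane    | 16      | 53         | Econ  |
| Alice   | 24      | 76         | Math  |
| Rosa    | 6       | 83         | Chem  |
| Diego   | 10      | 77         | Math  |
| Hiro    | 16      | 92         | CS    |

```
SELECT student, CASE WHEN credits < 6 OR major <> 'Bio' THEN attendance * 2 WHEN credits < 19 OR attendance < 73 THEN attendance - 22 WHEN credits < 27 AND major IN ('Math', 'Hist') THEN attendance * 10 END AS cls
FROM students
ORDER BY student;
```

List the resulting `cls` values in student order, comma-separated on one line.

student=Alice: credits < 6 OR major <> 'Bio' → 152
student=Carmen: credits < 6 OR major <> 'Bio' → 170
student=Diego: credits < 6 OR major <> 'Bio' → 154
student=Gus: credits < 6 OR major <> 'Bio' → 148
student=Hiro: credits < 6 OR major <> 'Bio' → 184
student=Jude: credits < 6 OR major <> 'Bio' → 134
student=Noor: credits < 6 OR major <> 'Bio' → 182
student=Omar: credits < 19 OR attendance < 73 → 37
student=Rosa: credits < 6 OR major <> 'Bio' → 166
student=Zane: credits < 6 OR major <> 'Bio' → 106

152, 170, 154, 148, 184, 134, 182, 37, 166, 106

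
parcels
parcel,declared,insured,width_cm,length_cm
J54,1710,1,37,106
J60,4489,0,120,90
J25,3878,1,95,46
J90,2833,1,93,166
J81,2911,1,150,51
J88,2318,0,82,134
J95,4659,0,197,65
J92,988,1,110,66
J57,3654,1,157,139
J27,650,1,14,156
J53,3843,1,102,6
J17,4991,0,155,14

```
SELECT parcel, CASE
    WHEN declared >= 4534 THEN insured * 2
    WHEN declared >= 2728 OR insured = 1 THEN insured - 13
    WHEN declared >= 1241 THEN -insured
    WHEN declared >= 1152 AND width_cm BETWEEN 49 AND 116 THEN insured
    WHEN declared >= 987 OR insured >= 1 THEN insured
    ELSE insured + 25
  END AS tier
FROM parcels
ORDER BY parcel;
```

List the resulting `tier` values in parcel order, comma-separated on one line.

parcel=J17: declared >= 4534 → 0
parcel=J25: declared >= 2728 OR insured = 1 → -12
parcel=J27: declared >= 2728 OR insured = 1 → -12
parcel=J53: declared >= 2728 OR insured = 1 → -12
parcel=J54: declared >= 2728 OR insured = 1 → -12
parcel=J57: declared >= 2728 OR insured = 1 → -12
parcel=J60: declared >= 2728 OR insured = 1 → -13
parcel=J81: declared >= 2728 OR insured = 1 → -12
parcel=J88: declared >= 1241 → 0
parcel=J90: declared >= 2728 OR insured = 1 → -12
parcel=J92: declared >= 2728 OR insured = 1 → -12
parcel=J95: declared >= 4534 → 0

0, -12, -12, -12, -12, -12, -13, -12, 0, -12, -12, 0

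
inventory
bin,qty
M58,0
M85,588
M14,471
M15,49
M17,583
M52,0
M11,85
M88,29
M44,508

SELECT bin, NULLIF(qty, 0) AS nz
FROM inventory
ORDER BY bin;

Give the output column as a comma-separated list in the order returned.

85, 471, 49, 583, 508, NULL, NULL, 588, 29

bin=M11: qty=85 vs 0: differ → 85
bin=M14: qty=471 vs 0: differ → 471
bin=M15: qty=49 vs 0: differ → 49
bin=M17: qty=583 vs 0: differ → 583
bin=M44: qty=508 vs 0: differ → 508
bin=M52: qty=0 vs 0: equal → NULL
bin=M58: qty=0 vs 0: equal → NULL
bin=M85: qty=588 vs 0: differ → 588
bin=M88: qty=29 vs 0: differ → 29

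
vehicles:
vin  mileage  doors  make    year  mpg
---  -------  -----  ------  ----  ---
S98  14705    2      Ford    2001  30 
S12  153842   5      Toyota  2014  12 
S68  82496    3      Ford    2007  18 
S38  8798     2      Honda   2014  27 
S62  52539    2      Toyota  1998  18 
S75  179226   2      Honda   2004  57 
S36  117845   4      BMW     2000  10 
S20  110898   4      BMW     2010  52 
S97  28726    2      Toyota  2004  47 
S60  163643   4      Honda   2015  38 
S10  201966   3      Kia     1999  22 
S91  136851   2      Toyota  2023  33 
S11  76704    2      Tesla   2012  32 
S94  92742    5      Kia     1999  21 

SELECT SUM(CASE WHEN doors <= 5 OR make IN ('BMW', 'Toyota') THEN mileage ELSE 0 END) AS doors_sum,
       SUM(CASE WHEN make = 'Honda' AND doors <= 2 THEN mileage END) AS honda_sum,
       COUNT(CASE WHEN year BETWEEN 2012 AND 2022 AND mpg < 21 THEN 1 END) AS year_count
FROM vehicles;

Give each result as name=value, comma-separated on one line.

doors_sum=1420981, honda_sum=188024, year_count=1

[doors_sum: doors <= 5 OR make IN ('BMW', 'Toyota')]
vin=S98: ✓ → 14705
vin=S12: ✓ → 153842
vin=S68: ✓ → 82496
vin=S38: ✓ → 8798
vin=S62: ✓ → 52539
vin=S75: ✓ → 179226
vin=S36: ✓ → 117845
vin=S20: ✓ → 110898
vin=S97: ✓ → 28726
vin=S60: ✓ → 163643
vin=S10: ✓ → 201966
vin=S91: ✓ → 136851
vin=S11: ✓ → 76704
vin=S94: ✓ → 92742
doors_sum = 14705 + 153842 + 82496 + 8798 + 52539 + 179226 + 117845 + 110898 + 28726 + 163643 + 201966 + 136851 + 76704 + 92742 = 1420981
—
[honda_sum: make = 'Honda' AND doors <= 2]
vin=S98: ✗
vin=S12: ✗
vin=S68: ✗
vin=S38: ✓ → 8798
vin=S62: ✗
vin=S75: ✓ → 179226
vin=S36: ✗
vin=S20: ✗
vin=S97: ✗
vin=S60: ✗
vin=S10: ✗
vin=S91: ✗
vin=S11: ✗
vin=S94: ✗
honda_sum = 8798 + 179226 = 188024
—
[year_count: year BETWEEN 2012 AND 2022 AND mpg < 21]
vin=S98: ✗
vin=S12: ✓ → 1
vin=S68: ✗
vin=S38: ✗
vin=S62: ✗
vin=S75: ✗
vin=S36: ✗
vin=S20: ✗
vin=S97: ✗
vin=S60: ✗
vin=S10: ✗
vin=S91: ✗
vin=S11: ✗
vin=S94: ✗
year_count = COUNT(1) = 1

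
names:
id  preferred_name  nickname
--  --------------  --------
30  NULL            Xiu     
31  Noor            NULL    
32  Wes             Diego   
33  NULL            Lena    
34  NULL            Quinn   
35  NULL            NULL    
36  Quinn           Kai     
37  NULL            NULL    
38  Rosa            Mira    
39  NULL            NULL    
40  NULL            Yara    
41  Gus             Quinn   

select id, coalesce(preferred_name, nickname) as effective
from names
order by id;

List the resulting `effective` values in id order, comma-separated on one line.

Xiu, Noor, Wes, Lena, Quinn, NULL, Quinn, NULL, Rosa, NULL, Yara, Gus

id=30: preferred_name=NULL, nickname=Xiu → Xiu
id=31: preferred_name=Noor → Noor
id=32: preferred_name=Wes → Wes
id=33: preferred_name=NULL, nickname=Lena → Lena
id=34: preferred_name=NULL, nickname=Quinn → Quinn
id=35: preferred_name=NULL, nickname=NULL (all NULL) → NULL
id=36: preferred_name=Quinn → Quinn
id=37: preferred_name=NULL, nickname=NULL (all NULL) → NULL
id=38: preferred_name=Rosa → Rosa
id=39: preferred_name=NULL, nickname=NULL (all NULL) → NULL
id=40: preferred_name=NULL, nickname=Yara → Yara
id=41: preferred_name=Gus → Gus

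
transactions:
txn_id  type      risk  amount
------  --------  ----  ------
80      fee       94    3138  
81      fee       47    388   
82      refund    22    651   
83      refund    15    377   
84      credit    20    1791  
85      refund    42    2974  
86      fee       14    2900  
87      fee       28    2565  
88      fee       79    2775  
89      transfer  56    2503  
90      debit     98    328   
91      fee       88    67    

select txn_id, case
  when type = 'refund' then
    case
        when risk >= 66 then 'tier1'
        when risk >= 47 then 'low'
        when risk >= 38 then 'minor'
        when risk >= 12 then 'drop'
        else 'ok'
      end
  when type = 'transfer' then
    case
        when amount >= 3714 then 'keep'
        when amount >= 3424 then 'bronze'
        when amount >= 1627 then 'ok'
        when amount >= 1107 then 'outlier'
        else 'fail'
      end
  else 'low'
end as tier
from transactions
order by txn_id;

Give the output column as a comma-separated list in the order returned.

low, low, drop, drop, low, minor, low, low, low, ok, low, low

txn_id=80: type='fee' → outer ELSE → low
txn_id=81: type='fee' → outer ELSE → low
txn_id=82: type='refund' → inner[risk >= 12] → drop
txn_id=83: type='refund' → inner[risk >= 12] → drop
txn_id=84: type='credit' → outer ELSE → low
txn_id=85: type='refund' → inner[risk >= 38] → minor
txn_id=86: type='fee' → outer ELSE → low
txn_id=87: type='fee' → outer ELSE → low
txn_id=88: type='fee' → outer ELSE → low
txn_id=89: type='transfer' → inner[amount >= 1627] → ok
txn_id=90: type='debit' → outer ELSE → low
txn_id=91: type='fee' → outer ELSE → low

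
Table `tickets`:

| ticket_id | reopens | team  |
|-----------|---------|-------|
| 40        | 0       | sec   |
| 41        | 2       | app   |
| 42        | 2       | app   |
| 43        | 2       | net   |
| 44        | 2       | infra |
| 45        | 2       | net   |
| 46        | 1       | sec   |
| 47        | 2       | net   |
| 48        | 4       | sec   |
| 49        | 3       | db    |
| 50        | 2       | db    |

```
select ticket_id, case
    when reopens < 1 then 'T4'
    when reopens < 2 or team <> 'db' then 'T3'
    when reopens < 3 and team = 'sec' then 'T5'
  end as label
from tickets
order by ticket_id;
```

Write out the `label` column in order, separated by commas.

T4, T3, T3, T3, T3, T3, T3, T3, T3, NULL, NULL

ticket_id=40: reopens < 1 → T4
ticket_id=41: reopens < 2 or team <> 'db' → T3
ticket_id=42: reopens < 2 or team <> 'db' → T3
ticket_id=43: reopens < 2 or team <> 'db' → T3
ticket_id=44: reopens < 2 or team <> 'db' → T3
ticket_id=45: reopens < 2 or team <> 'db' → T3
ticket_id=46: reopens < 2 or team <> 'db' → T3
ticket_id=47: reopens < 2 or team <> 'db' → T3
ticket_id=48: reopens < 2 or team <> 'db' → T3
ticket_id=49: (no match → NULL) → NULL
ticket_id=50: (no match → NULL) → NULL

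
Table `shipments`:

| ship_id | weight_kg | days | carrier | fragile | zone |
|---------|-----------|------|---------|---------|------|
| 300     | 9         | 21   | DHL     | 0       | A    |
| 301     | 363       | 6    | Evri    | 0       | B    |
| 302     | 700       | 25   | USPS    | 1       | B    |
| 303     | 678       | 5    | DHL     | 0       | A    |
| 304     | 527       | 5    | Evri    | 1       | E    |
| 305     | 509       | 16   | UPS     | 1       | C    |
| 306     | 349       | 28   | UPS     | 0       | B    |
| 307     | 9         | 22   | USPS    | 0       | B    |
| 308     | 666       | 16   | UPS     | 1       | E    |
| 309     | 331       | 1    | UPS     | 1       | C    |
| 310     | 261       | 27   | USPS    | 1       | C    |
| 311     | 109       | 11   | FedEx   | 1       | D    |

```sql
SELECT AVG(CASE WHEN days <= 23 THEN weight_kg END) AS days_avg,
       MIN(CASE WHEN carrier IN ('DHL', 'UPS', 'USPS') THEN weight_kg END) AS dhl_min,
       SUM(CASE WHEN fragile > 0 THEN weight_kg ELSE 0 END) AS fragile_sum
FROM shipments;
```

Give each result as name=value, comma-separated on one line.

[days_avg: days <= 23]
ship_id=300: ✓ → 9
ship_id=301: ✓ → 363
ship_id=302: ✗
ship_id=303: ✓ → 678
ship_id=304: ✓ → 527
ship_id=305: ✓ → 509
ship_id=306: ✗
ship_id=307: ✓ → 9
ship_id=308: ✓ → 666
ship_id=309: ✓ → 331
ship_id=310: ✗
ship_id=311: ✓ → 109
days_avg = (9 + 363 + 678 + 527 + 509 + 9 + 666 + 331 + 109) / 9 = 355.6666666667
—
[dhl_min: carrier IN ('DHL', 'UPS', 'USPS')]
ship_id=300: ✓ → 9
ship_id=301: ✗
ship_id=302: ✓ → 700
ship_id=303: ✓ → 678
ship_id=304: ✗
ship_id=305: ✓ → 509
ship_id=306: ✓ → 349
ship_id=307: ✓ → 9
ship_id=308: ✓ → 666
ship_id=309: ✓ → 331
ship_id=310: ✓ → 261
ship_id=311: ✗
dhl_min = MIN(9, 700, 678, 509, 349, 9, 666, 331, 261) = 9
—
[fragile_sum: fragile > 0]
ship_id=300: ✗
ship_id=301: ✗
ship_id=302: ✓ → 700
ship_id=303: ✗
ship_id=304: ✓ → 527
ship_id=305: ✓ → 509
ship_id=306: ✗
ship_id=307: ✗
ship_id=308: ✓ → 666
ship_id=309: ✓ → 331
ship_id=310: ✓ → 261
ship_id=311: ✓ → 109
fragile_sum = 700 + 527 + 509 + 666 + 331 + 261 + 109 = 3103

days_avg=355.6666666667, dhl_min=9, fragile_sum=3103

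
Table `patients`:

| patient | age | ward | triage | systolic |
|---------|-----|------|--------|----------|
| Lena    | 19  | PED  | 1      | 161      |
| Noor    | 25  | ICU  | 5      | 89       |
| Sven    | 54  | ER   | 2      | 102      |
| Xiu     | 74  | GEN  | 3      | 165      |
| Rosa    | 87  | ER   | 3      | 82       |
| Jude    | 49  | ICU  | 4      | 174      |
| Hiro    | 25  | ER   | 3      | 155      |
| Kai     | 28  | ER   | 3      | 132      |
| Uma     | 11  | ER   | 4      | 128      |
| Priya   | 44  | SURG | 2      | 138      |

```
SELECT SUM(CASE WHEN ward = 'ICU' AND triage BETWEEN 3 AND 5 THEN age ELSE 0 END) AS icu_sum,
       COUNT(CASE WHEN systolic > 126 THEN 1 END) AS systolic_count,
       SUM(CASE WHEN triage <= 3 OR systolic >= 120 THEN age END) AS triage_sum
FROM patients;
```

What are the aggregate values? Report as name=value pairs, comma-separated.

[icu_sum: ward = 'ICU' AND triage BETWEEN 3 AND 5]
patient=Lena: ✗
patient=Noor: ✓ → 25
patient=Sven: ✗
patient=Xiu: ✗
patient=Rosa: ✗
patient=Jude: ✓ → 49
patient=Hiro: ✗
patient=Kai: ✗
patient=Uma: ✗
patient=Priya: ✗
icu_sum = 25 + 49 = 74
—
[systolic_count: systolic > 126]
patient=Lena: ✓ → 1
patient=Noor: ✗
patient=Sven: ✗
patient=Xiu: ✓ → 1
patient=Rosa: ✗
patient=Jude: ✓ → 1
patient=Hiro: ✓ → 1
patient=Kai: ✓ → 1
patient=Uma: ✓ → 1
patient=Priya: ✓ → 1
systolic_count = COUNT(1, 1, 1, 1, 1, 1, 1) = 7
—
[triage_sum: triage <= 3 OR systolic >= 120]
patient=Lena: ✓ → 19
patient=Noor: ✗
patient=Sven: ✓ → 54
patient=Xiu: ✓ → 74
patient=Rosa: ✓ → 87
patient=Jude: ✓ → 49
patient=Hiro: ✓ → 25
patient=Kai: ✓ → 28
patient=Uma: ✓ → 11
patient=Priya: ✓ → 44
triage_sum = 19 + 54 + 74 + 87 + 49 + 25 + 28 + 11 + 44 = 391

icu_sum=74, systolic_count=7, triage_sum=391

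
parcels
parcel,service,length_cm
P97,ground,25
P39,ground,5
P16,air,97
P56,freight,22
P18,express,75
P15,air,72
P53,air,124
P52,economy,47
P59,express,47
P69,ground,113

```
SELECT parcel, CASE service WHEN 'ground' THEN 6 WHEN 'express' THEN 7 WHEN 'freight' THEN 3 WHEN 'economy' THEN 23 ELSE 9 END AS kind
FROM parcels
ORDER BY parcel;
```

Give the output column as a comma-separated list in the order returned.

9, 9, 7, 6, 23, 9, 3, 7, 6, 6

parcel=P15: ELSE → 9
parcel=P16: ELSE → 9
parcel=P18: service='express' → 7
parcel=P39: service='ground' → 6
parcel=P52: service='economy' → 23
parcel=P53: ELSE → 9
parcel=P56: service='freight' → 3
parcel=P59: service='express' → 7
parcel=P69: service='ground' → 6
parcel=P97: service='ground' → 6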